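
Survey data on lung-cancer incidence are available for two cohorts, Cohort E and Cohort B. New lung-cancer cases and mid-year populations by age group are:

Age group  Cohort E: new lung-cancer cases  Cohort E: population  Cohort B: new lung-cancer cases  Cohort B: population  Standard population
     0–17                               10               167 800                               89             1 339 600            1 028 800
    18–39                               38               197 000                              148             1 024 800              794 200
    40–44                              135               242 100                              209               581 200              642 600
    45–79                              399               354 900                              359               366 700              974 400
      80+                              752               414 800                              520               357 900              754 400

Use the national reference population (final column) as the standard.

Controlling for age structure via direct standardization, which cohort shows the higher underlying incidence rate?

Cohort E

Age-specific rates per 100 000 for Cohort E: 5.96, 19.29, 55.76, 112.43, 181.29.
For Cohort B: 6.64, 14.44, 35.96, 97.90, 145.29.
Standard total = 4 194 400; weights = 0.2453, 0.1893, 0.1532, 0.2323, 0.1799.
Cohort E: 0.2453×5.96 + 0.1893×19.29 + 0.1532×55.76 + 0.2323×112.43 + 0.1799×181.29 = 72.3818 per 100 000.
Cohort B: 0.2453×6.64 + 0.1893×14.44 + 0.1532×35.96 + 0.2323×97.90 + 0.1799×145.29 = 58.7486 per 100 000.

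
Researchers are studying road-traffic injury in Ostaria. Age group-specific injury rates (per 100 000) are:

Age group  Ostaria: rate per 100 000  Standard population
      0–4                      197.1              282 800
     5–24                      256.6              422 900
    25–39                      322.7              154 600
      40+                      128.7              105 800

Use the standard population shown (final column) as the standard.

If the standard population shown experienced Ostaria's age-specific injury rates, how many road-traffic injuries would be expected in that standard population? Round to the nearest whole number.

2278

Expected road-traffic injuries = Σ (standard pop × age-specific rate ÷ 100 000)
= 282 800×197.1/100 000 + 422 900×256.6/100 000 + 154 600×322.7/100 000 + 105 800×128.7/100 000
= 557.40 + 1085.16 + 498.89 + 136.16 = 2277.62.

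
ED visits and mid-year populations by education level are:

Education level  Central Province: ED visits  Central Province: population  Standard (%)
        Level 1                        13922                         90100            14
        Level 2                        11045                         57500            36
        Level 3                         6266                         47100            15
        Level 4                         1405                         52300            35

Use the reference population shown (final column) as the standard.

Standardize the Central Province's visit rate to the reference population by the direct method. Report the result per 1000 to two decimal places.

Education-specific rates per 1000 for the Central Province: 154.517, 192.087, 133.036, 26.864.
Standard weights: 0.14, 0.36, 0.15, 0.35.
Standardized rate: 0.1400×154.517 + 0.3600×192.087 + 0.1500×133.036 + 0.3500×26.864 = 120.1416 per 1000.

120.14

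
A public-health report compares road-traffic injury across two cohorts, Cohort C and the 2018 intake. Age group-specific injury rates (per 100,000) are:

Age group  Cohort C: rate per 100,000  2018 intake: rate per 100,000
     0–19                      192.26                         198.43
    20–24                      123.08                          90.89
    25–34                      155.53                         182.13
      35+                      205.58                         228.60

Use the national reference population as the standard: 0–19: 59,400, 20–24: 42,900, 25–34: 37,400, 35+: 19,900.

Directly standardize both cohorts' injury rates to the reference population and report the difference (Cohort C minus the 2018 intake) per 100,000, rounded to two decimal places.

-2.75

Standard total = 159,600; weights = 0.3722, 0.2688, 0.2343, 0.1247.
Cohort C: 0.3722×192.26 + 0.2688×123.08 + 0.2343×155.53 + 0.1247×205.58 = 166.7183 per 100,000.
The 2018 intake: 0.3722×198.43 + 0.2688×90.89 + 0.2343×182.13 + 0.1247×228.60 = 169.4657 per 100,000.
Difference = 166.7183 − 169.4657 = -2.7474.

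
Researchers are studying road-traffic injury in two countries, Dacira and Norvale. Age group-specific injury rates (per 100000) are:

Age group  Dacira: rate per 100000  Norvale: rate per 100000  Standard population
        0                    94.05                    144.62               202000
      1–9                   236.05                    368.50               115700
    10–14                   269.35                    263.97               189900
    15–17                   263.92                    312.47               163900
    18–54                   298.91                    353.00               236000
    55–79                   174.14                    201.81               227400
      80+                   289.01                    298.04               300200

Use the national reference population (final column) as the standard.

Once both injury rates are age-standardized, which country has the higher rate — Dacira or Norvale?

Standard total = 1435100; weights = 0.1408, 0.0806, 0.1323, 0.1142, 0.1644, 0.1585, 0.2092.
Dacira: 0.1408×94.05 + 0.0806×236.05 + 0.1323×269.35 + 0.1142×263.92 + 0.1644×298.91 + 0.1585×174.14 + 0.2092×289.01 = 235.2576 per 100000.
Norvale: 0.1408×144.62 + 0.0806×368.50 + 0.1323×263.97 + 0.1142×312.47 + 0.1644×353.00 + 0.1585×201.81 + 0.2092×298.04 = 273.0553 per 100000.

Norvale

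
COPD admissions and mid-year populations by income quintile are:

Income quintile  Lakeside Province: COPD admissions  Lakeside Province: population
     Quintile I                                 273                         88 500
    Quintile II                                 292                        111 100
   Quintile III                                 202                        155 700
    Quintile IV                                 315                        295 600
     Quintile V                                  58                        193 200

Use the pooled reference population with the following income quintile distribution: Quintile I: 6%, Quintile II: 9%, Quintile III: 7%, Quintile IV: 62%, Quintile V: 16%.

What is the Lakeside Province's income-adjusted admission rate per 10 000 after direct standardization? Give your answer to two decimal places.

12.21

Income-specific rates per 10 000 for the Lakeside Province: 30.85, 26.28, 12.97, 10.66, 3.00.
Standard weights: 0.06, 0.09, 0.07, 0.62, 0.16.
Standardized rate: 0.0600×30.85 + 0.0900×26.28 + 0.0700×12.97 + 0.6200×10.66 + 0.1600×3.00 = 12.2117 per 10 000.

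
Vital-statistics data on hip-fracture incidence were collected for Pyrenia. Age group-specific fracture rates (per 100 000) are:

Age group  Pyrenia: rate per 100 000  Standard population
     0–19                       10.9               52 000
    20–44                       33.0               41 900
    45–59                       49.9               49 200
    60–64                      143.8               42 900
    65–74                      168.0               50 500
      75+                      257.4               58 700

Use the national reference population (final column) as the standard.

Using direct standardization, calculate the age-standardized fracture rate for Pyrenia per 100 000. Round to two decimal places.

115.74

Standard total = 295 200; weights = 0.1762, 0.1419, 0.1667, 0.1453, 0.1711, 0.1988.
Standardized rate: 0.1762×10.9 + 0.1419×33.0 + 0.1667×49.9 + 0.1453×143.8 + 0.1711×168.0 + 0.1988×257.4 = 115.7418 per 100 000.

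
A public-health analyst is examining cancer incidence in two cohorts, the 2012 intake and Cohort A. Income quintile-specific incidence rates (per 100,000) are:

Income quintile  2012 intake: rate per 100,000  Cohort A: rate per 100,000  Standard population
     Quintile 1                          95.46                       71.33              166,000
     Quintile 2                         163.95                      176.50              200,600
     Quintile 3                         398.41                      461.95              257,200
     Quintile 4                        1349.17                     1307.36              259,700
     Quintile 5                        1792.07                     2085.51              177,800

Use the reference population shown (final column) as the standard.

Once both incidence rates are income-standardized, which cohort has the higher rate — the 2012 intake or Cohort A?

Cohort A

Standard total = 1,061,300; weights = 0.1564, 0.1890, 0.2423, 0.2447, 0.1675.
The 2012 intake: 0.1564×95.46 + 0.1890×163.95 + 0.2423×398.41 + 0.2447×1349.17 + 0.1675×1792.07 = 772.8402 per 100,000.
Cohort A: 0.1564×71.33 + 0.1890×176.50 + 0.2423×461.95 + 0.2447×1307.36 + 0.1675×2085.51 = 825.7658 per 100,000.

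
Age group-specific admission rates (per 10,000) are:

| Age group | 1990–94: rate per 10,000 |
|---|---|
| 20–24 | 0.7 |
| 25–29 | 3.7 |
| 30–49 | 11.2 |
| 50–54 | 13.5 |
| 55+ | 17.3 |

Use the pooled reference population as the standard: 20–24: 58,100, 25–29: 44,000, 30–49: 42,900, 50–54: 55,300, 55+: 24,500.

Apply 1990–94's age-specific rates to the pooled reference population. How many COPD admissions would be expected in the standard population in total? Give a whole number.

Expected COPD admissions = Σ (standard pop × age-specific rate ÷ 10,000)
= 58,100×0.7/10,000 + 44,000×3.7/10,000 + 42,900×11.2/10,000 + 55,300×13.5/10,000 + 24,500×17.3/10,000
= 4.07 + 16.28 + 48.05 + 74.66 + 42.38 = 185.44.

185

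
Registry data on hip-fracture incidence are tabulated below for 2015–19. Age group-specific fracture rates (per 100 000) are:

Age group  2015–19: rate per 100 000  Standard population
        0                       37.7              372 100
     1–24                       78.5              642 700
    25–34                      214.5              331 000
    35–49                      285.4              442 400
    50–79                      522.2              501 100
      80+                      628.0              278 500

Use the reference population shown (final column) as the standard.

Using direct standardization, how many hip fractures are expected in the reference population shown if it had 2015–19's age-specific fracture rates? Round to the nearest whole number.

Expected hip fractures = Σ (standard pop × age-specific rate ÷ 100 000)
= 372 100×37.7/100 000 + 642 700×78.5/100 000 + 331 000×214.5/100 000 + 442 400×285.4/100 000 + 501 100×522.2/100 000 + 278 500×628.0/100 000
= 140.28 + 504.52 + 710.00 + 1262.61 + 2616.74 + 1748.98 = 6983.13.

6983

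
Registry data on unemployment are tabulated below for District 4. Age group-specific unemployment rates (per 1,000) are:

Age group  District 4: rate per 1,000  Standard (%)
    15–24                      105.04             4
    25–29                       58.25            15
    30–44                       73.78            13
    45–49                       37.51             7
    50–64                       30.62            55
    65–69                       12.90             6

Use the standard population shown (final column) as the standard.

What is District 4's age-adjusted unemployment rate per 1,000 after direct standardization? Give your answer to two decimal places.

42.77

Standard weights: 0.04, 0.15, 0.13, 0.07, 0.55, 0.06.
Standardized rate: 0.0400×105.04 + 0.1500×58.25 + 0.1300×73.78 + 0.0700×37.51 + 0.5500×30.62 + 0.0600×12.90 = 42.7712 per 1,000.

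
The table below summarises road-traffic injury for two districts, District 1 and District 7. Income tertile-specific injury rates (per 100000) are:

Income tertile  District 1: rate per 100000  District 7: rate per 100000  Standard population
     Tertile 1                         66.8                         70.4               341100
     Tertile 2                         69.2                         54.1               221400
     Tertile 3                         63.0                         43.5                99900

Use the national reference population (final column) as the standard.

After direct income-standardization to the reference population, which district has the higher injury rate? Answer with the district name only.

Standard total = 662400; weights = 0.5149, 0.3342, 0.1508.
District 1: 0.5149×66.8 + 0.3342×69.2 + 0.1508×63.0 = 67.0291 per 100000.
District 7: 0.5149×70.4 + 0.3342×54.1 + 0.1508×43.5 = 60.8950 per 100000.

District 1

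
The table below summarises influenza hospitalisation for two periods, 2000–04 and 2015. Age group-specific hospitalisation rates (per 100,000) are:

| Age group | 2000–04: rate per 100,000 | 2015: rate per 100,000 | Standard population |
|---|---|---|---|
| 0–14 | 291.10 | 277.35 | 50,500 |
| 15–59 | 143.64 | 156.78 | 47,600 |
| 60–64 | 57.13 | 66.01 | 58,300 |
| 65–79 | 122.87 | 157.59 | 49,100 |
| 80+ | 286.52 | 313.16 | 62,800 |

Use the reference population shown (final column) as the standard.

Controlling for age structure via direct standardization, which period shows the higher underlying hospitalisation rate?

2015

Standard total = 268,300; weights = 0.1882, 0.1774, 0.2173, 0.1830, 0.2341.
2000–04: 0.1882×291.10 + 0.1774×143.64 + 0.2173×57.13 + 0.1830×122.87 + 0.2341×286.52 = 182.2395 per 100,000.
2015: 0.1882×277.35 + 0.1774×156.78 + 0.2173×66.01 + 0.1830×157.59 + 0.2341×313.16 = 196.5017 per 100,000.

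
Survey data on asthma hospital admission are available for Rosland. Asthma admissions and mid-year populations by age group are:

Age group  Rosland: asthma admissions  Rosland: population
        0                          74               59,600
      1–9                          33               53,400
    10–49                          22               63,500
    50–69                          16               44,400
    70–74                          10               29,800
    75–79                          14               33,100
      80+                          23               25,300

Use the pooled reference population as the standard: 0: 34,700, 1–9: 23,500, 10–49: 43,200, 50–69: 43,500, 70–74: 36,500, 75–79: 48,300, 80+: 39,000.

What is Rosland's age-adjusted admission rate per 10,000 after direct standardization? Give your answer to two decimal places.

5.82

Age-specific rates per 10,000 for Rosland: 12.42, 6.18, 3.46, 3.60, 3.36, 4.23, 9.09.
Standard total = 268,700; weights = 0.1291, 0.0875, 0.1608, 0.1619, 0.1358, 0.1798, 0.1451.
Standardized rate: 0.1291×12.42 + 0.0875×6.18 + 0.1608×3.46 + 0.1619×3.60 + 0.1358×3.36 + 0.1798×4.23 + 0.1451×9.09 = 5.8199 per 10,000.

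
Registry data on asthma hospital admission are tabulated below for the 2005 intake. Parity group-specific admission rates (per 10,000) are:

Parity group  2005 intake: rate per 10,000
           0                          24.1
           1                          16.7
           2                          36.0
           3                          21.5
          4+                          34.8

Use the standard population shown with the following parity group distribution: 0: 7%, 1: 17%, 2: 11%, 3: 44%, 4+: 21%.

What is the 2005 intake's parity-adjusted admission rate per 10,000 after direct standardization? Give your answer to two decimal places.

Standard weights: 0.07, 0.17, 0.11, 0.44, 0.21.
Standardized rate: 0.0700×24.1 + 0.1700×16.7 + 0.1100×36.0 + 0.4400×21.5 + 0.2100×34.8 = 25.2540 per 10,000.

25.25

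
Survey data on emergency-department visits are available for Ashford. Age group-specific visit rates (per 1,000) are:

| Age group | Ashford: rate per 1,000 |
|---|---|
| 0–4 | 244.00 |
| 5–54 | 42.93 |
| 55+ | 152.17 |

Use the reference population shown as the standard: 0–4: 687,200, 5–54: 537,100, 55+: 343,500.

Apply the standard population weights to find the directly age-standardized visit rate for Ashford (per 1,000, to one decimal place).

Standard total = 1,567,800; weights = 0.4383, 0.3426, 0.2191.
Standardized rate: 0.4383×244.00 + 0.3426×42.93 + 0.2191×152.17 = 154.9974 per 1,000.

155.0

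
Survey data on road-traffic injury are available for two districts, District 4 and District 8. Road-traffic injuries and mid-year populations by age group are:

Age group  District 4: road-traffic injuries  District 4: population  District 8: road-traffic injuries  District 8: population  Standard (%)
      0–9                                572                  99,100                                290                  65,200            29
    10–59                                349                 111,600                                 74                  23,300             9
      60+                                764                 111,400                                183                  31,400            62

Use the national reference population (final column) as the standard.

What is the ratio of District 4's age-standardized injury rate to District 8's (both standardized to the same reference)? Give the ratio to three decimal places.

Age-specific rates per 100,000 for District 4: 577.19, 312.72, 685.82.
For District 8: 444.79, 317.60, 582.80.
Standard weights: 0.29, 0.09, 0.62.
District 4: 0.2900×577.19 + 0.0900×312.72 + 0.6200×685.82 = 620.7381 per 100,000.
District 8: 0.2900×444.79 + 0.0900×317.60 + 0.6200×582.80 = 518.9090 per 100,000.
Ratio = 620.7381 ÷ 518.9090 = 1.19624.

1.196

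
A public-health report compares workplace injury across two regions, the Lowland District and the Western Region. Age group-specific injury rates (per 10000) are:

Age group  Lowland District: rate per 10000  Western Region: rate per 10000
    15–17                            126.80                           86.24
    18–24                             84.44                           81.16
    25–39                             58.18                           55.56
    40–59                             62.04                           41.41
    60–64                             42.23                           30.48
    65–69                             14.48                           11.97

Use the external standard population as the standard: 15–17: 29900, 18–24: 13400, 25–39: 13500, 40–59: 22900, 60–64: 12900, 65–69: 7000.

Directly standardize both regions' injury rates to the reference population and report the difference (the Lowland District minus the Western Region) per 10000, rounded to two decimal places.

Standard total = 99600; weights = 0.3002, 0.1345, 0.1355, 0.2299, 0.1295, 0.0703.
The Lowland District: 0.3002×126.80 + 0.1345×84.44 + 0.1355×58.18 + 0.2299×62.04 + 0.1295×42.23 + 0.0703×14.48 = 78.0631 per 10000.
The Western Region: 0.3002×86.24 + 0.1345×81.16 + 0.1355×55.56 + 0.2299×41.41 + 0.1295×30.48 + 0.0703×11.97 = 58.6491 per 10000.
Difference = 78.0631 − 58.6491 = 19.4140.

19.41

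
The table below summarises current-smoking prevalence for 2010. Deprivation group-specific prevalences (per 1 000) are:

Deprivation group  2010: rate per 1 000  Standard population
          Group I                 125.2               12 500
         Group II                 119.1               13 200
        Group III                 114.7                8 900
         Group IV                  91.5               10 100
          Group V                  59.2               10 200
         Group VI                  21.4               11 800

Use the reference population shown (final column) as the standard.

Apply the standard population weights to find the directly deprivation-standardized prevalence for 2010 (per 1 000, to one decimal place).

Standard total = 66 700; weights = 0.1874, 0.1979, 0.1334, 0.1514, 0.1529, 0.1769.
Standardized rate: 0.1874×125.2 + 0.1979×119.1 + 0.1334×114.7 + 0.1514×91.5 + 0.1529×59.2 + 0.1769×21.4 = 89.0324 per 1 000.

89.0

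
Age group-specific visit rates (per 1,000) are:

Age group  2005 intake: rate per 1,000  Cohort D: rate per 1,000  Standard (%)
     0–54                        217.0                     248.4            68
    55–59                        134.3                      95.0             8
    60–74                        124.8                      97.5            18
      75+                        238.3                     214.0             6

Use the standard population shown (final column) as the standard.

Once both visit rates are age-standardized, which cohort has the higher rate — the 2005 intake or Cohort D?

Standard weights: 0.68, 0.08, 0.18, 0.06.
The 2005 intake: 0.6800×217.0 + 0.0800×134.3 + 0.1800×124.8 + 0.0600×238.3 = 195.0660 per 1,000.
Cohort D: 0.6800×248.4 + 0.0800×95.0 + 0.1800×97.5 + 0.0600×214.0 = 206.9020 per 1,000.

Cohort D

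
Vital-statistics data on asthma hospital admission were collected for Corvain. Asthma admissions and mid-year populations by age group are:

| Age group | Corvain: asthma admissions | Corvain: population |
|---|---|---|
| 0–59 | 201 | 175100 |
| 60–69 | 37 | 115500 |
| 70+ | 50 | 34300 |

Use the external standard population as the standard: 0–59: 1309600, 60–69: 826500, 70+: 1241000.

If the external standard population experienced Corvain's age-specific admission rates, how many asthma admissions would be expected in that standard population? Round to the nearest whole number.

3577

Age-specific rates per 10000 for Corvain: 11.48, 3.20, 14.58.
Expected asthma admissions = Σ (standard pop × age-specific rate ÷ 10000)
= 1309600×11.48/10000 + 826500×3.20/10000 + 1241000×14.58/10000
= 1503.31 + 264.77 + 1809.04 = 3577.11.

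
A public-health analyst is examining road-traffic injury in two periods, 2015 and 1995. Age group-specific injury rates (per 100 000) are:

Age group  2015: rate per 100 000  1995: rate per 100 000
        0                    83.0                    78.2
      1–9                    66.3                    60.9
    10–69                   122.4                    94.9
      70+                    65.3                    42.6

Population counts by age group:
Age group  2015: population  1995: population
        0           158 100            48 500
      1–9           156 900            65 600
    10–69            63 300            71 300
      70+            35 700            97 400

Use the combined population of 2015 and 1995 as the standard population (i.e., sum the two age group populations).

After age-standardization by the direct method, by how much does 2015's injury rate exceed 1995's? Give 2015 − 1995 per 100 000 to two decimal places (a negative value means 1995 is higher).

12.80

Combined standard total = 696 800; weights = 0.2965, 0.3193, 0.1932, 0.1910.
2015: 0.2965×83.0 + 0.3193×66.3 + 0.1932×122.4 + 0.1910×65.3 = 81.8973 per 100 000.
1995: 0.2965×78.2 + 0.3193×60.9 + 0.1932×94.9 + 0.1910×42.6 = 69.1016 per 100 000.
Difference = 81.8973 − 69.1016 = 12.7957.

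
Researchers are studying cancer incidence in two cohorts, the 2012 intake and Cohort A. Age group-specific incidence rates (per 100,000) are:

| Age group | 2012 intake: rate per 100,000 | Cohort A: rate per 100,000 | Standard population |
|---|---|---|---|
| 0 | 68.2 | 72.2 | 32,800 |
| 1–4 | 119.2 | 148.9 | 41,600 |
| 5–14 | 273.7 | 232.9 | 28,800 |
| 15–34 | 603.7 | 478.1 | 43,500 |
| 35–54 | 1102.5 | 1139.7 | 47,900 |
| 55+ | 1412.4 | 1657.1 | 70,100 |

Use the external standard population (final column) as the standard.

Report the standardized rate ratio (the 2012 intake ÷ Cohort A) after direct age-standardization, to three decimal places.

Standard total = 264,700; weights = 0.1239, 0.1572, 0.1088, 0.1643, 0.1810, 0.2648.
The 2012 intake: 0.1239×68.2 + 0.1572×119.2 + 0.1088×273.7 + 0.1643×603.7 + 0.1810×1102.5 + 0.2648×1412.4 = 729.7249 per 100,000.
Cohort A: 0.1239×72.2 + 0.1572×148.9 + 0.1088×232.9 + 0.1643×478.1 + 0.1810×1139.7 + 0.2648×1657.1 = 781.3434 per 100,000.
Ratio = 729.7249 ÷ 781.3434 = 0.93394.

0.934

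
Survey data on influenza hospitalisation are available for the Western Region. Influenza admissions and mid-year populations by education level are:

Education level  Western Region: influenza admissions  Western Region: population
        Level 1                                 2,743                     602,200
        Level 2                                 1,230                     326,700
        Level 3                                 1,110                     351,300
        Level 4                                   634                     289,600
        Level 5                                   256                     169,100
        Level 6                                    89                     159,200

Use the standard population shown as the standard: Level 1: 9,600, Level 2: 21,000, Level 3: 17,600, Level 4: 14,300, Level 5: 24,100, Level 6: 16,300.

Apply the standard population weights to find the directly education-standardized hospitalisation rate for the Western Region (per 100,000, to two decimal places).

248.11

Education-specific rates per 100,000 for the Western Region: 455.50, 376.49, 315.97, 218.92, 151.39, 55.90.
Standard total = 102,900; weights = 0.0933, 0.2041, 0.1710, 0.1390, 0.2342, 0.1584.
Standardized rate: 0.0933×455.50 + 0.2041×376.49 + 0.1710×315.97 + 0.1390×218.92 + 0.2342×151.39 + 0.1584×55.90 = 248.1097 per 100,000.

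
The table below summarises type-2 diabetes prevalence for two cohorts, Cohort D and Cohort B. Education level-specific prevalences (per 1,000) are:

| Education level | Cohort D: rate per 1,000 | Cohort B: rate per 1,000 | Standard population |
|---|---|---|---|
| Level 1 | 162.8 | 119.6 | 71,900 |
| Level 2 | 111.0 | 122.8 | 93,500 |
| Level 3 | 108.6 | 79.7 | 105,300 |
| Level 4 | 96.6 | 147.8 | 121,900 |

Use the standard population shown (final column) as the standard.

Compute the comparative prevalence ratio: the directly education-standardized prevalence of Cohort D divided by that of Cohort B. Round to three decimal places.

0.974

Standard total = 392,600; weights = 0.1831, 0.2382, 0.2682, 0.3105.
Cohort D: 0.1831×162.8 + 0.2382×111.0 + 0.2682×108.6 + 0.3105×96.6 = 115.3717 per 1,000.
Cohort B: 0.1831×119.6 + 0.2382×122.8 + 0.2682×79.7 + 0.3105×147.8 = 118.4164 per 1,000.
Ratio = 115.3717 ÷ 118.4164 = 0.97429.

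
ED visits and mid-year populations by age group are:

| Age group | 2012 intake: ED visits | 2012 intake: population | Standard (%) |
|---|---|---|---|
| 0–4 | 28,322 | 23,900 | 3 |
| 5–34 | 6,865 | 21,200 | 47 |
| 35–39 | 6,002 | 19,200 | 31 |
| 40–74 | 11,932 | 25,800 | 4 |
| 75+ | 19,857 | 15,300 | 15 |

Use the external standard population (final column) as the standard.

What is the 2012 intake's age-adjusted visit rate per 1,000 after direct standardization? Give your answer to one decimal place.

Age-specific rates per 1,000 for the 2012 intake: 1185.021, 323.821, 312.604, 462.481, 1297.843.
Standard weights: 0.03, 0.47, 0.31, 0.04, 0.15.
Standardized rate: 0.0300×1185.021 + 0.4700×323.821 + 0.3100×312.604 + 0.0400×462.481 + 0.1500×1297.843 = 497.8294 per 1,000.

497.8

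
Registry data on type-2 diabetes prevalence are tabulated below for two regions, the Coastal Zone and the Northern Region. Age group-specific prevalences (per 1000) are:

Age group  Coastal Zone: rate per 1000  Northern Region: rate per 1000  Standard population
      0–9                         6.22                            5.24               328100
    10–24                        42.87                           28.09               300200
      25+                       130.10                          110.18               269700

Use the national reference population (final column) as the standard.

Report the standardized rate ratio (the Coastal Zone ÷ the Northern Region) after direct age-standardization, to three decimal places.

Standard total = 898000; weights = 0.3654, 0.3343, 0.3003.
The Coastal Zone: 0.3654×6.22 + 0.3343×42.87 + 0.3003×130.10 = 55.6774 per 1000.
The Northern Region: 0.3654×5.24 + 0.3343×28.09 + 0.3003×110.18 = 44.3958 per 1000.
Ratio = 55.6774 ÷ 44.3958 = 1.25412.

1.254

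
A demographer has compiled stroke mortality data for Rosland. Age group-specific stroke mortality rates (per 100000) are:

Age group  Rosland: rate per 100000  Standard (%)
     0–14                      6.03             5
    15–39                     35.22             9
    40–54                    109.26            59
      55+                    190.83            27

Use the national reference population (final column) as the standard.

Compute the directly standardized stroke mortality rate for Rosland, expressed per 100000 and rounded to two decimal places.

119.46

Standard weights: 0.05, 0.09, 0.59, 0.27.
Standardized rate: 0.0500×6.03 + 0.0900×35.22 + 0.5900×109.26 + 0.2700×190.83 = 119.4588 per 100000.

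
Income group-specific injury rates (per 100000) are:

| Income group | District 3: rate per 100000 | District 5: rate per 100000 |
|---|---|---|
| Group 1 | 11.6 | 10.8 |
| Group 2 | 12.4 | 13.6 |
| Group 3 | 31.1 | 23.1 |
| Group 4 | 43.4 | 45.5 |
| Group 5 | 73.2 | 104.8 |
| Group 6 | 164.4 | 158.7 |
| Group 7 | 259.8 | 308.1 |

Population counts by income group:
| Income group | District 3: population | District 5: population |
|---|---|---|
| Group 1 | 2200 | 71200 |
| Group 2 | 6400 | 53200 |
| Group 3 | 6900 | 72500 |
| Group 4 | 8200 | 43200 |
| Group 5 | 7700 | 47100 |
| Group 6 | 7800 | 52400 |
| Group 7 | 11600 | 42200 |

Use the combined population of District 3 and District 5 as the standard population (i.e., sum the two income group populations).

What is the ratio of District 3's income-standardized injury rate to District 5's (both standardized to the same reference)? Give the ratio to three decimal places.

0.908

Combined standard total = 432600; weights = 0.1697, 0.1378, 0.1835, 0.1188, 0.1267, 0.1392, 0.1244.
District 3: 0.1697×11.6 + 0.1378×12.4 + 0.1835×31.1 + 0.1188×43.4 + 0.1267×73.2 + 0.1392×164.4 + 0.1244×259.8 = 79.0015 per 100000.
District 5: 0.1697×10.8 + 0.1378×13.6 + 0.1835×23.1 + 0.1188×45.5 + 0.1267×104.8 + 0.1392×158.7 + 0.1244×308.1 = 87.0288 per 100000.
Ratio = 79.0015 ÷ 87.0288 = 0.90776.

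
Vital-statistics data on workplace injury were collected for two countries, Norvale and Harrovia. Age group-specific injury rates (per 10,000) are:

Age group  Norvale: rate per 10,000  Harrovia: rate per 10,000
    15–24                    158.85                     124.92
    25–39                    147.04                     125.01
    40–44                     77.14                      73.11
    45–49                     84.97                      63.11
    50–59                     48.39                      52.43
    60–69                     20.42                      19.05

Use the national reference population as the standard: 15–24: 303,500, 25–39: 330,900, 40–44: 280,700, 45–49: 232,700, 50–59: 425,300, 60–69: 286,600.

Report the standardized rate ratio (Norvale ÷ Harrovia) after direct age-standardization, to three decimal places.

1.158

Standard total = 1,859,700; weights = 0.1632, 0.1779, 0.1509, 0.1251, 0.2287, 0.1541.
Norvale: 0.1632×158.85 + 0.1779×147.04 + 0.1509×77.14 + 0.1251×84.97 + 0.2287×48.39 + 0.1541×20.42 = 88.5760 per 10,000.
Harrovia: 0.1632×124.92 + 0.1779×125.01 + 0.1509×73.11 + 0.1251×63.11 + 0.2287×52.43 + 0.1541×19.05 = 76.4881 per 10,000.
Ratio = 88.5760 ÷ 76.4881 = 1.15804.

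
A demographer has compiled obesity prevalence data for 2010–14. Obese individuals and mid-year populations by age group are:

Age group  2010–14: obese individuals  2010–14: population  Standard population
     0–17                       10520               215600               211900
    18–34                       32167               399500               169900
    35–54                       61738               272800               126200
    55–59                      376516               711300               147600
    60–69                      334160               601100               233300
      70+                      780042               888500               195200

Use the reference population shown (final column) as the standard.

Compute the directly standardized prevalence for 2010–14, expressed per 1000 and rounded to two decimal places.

Age-specific rates per 1000 for 2010–14: 48.794, 80.518, 226.312, 529.335, 555.914, 877.931.
Standard total = 1084100; weights = 0.1955, 0.1567, 0.1164, 0.1361, 0.2152, 0.1801.
Standardized rate: 0.1955×48.794 + 0.1567×80.518 + 0.1164×226.312 + 0.1361×529.335 + 0.2152×555.914 + 0.1801×877.931 = 398.2815 per 1000.

398.28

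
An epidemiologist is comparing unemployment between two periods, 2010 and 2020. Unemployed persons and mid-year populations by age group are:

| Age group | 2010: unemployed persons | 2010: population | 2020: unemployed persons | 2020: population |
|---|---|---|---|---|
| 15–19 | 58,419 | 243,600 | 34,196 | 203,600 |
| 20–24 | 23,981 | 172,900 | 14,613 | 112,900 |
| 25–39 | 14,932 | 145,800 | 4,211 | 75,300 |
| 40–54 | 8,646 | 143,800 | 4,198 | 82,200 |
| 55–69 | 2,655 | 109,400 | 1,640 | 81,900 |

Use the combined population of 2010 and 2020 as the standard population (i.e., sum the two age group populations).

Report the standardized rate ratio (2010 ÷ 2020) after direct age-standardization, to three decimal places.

1.343

Age-specific rates per 1,000 for 2010: 239.815, 138.699, 102.414, 60.125, 24.269.
For 2020: 167.957, 129.433, 55.923, 51.071, 20.024.
Combined standard total = 1,371,400; weights = 0.3261, 0.2084, 0.1612, 0.1648, 0.1395.
2010: 0.3261×239.815 + 0.2084×138.699 + 0.1612×102.414 + 0.1648×60.125 + 0.1395×24.269 = 136.9113 per 1,000.
2020: 0.3261×167.957 + 0.2084×129.433 + 0.1612×55.923 + 0.1648×51.071 + 0.1395×20.024 = 101.9684 per 1,000.
Ratio = 136.9113 ÷ 101.9684 = 1.34268.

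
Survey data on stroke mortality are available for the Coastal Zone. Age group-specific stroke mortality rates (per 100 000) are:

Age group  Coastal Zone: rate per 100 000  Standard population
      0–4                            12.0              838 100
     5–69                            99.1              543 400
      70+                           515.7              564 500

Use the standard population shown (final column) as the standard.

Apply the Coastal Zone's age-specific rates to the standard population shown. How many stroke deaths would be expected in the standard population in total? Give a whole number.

Expected stroke deaths = Σ (standard pop × age-specific rate ÷ 100 000)
= 838 100×12.0/100 000 + 543 400×99.1/100 000 + 564 500×515.7/100 000
= 100.57 + 538.51 + 2911.13 = 3550.21.

3550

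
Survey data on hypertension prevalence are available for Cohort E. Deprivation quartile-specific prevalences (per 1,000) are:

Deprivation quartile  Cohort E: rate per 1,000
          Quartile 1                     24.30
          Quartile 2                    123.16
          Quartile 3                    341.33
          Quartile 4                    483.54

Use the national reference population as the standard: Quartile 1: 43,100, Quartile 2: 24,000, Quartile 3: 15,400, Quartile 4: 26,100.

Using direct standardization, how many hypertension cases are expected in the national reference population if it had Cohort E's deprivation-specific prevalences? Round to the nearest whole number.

Expected hypertension cases = Σ (standard pop × deprivation-specific rate ÷ 1,000)
= 43,100×24.30/1,000 + 24,000×123.16/1,000 + 15,400×341.33/1,000 + 26,100×483.54/1,000
= 1047.33 + 2955.84 + 5256.48 + 12620.39 = 21880.05.

21880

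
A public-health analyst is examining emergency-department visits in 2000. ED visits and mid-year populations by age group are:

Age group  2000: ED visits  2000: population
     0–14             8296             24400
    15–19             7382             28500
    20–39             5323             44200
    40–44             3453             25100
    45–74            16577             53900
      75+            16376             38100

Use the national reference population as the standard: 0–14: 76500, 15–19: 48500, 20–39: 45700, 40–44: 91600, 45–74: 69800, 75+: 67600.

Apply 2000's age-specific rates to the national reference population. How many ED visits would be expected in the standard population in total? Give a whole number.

107200

Age-specific rates per 1000 for 2000: 340.000, 259.018, 120.430, 137.570, 307.551, 429.816.
Expected ED visits = Σ (standard pop × age-specific rate ÷ 1000)
= 76500×340.000/1000 + 48500×259.018/1000 + 45700×120.430/1000 + 91600×137.570/1000 + 69800×307.551/1000 + 67600×429.816/1000
= 26010.00 + 12562.35 + 5503.64 + 12601.39 + 21467.06 + 29055.58 = 107200.02.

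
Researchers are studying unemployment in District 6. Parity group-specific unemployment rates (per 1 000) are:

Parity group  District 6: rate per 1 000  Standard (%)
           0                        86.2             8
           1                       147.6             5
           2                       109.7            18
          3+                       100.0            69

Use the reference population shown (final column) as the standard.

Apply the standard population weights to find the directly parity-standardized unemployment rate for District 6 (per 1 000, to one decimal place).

103.0

Standard weights: 0.08, 0.05, 0.18, 0.69.
Standardized rate: 0.0800×86.2 + 0.0500×147.6 + 0.1800×109.7 + 0.6900×100.0 = 103.0220 per 1 000.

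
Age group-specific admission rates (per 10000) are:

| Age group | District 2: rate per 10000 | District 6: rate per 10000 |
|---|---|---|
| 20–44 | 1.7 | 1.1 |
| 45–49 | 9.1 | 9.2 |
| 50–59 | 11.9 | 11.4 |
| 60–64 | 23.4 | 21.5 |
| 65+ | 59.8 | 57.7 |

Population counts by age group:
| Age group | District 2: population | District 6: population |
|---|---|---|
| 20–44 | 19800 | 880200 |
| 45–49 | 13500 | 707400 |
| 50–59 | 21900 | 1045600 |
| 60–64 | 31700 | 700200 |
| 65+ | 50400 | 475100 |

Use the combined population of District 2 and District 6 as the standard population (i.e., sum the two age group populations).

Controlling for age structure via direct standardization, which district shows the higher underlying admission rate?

Combined standard total = 3945800; weights = 0.2281, 0.1827, 0.2705, 0.1855, 0.1332.
District 2: 0.2281×1.7 + 0.1827×9.1 + 0.2705×11.9 + 0.1855×23.4 + 0.1332×59.8 = 17.5743 per 10000.
District 6: 0.2281×1.1 + 0.1827×9.2 + 0.2705×11.4 + 0.1855×21.5 + 0.1332×57.7 = 16.6884 per 10000.

District 2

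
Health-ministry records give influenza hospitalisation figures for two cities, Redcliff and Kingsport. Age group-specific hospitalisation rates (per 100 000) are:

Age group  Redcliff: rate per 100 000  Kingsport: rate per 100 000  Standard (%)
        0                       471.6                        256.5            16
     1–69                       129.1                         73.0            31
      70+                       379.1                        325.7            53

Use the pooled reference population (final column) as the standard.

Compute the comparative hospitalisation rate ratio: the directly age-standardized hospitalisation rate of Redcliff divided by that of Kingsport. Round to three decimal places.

Standard weights: 0.16, 0.31, 0.53.
Redcliff: 0.1600×471.6 + 0.3100×129.1 + 0.5300×379.1 = 316.4000 per 100 000.
Kingsport: 0.1600×256.5 + 0.3100×73.0 + 0.5300×325.7 = 236.2910 per 100 000.
Ratio = 316.4000 ÷ 236.2910 = 1.33903.

1.339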